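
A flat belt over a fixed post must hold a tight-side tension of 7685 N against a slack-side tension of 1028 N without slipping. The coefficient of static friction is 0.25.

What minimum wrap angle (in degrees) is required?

T₂/T₁ = e^{μβ} → β = ln(T₂/T₁)/μ.
β = ln(7685/1028)/0.25 = 2.012/0.25 = 8.047 rad.
In degrees: β = 8.047 × 180/π = 461°.

β_min ≈ 461°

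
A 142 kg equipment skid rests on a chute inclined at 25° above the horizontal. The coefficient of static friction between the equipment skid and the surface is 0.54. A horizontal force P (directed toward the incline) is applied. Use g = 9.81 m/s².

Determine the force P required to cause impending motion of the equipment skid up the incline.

At impending motion up the slope, friction acts down-slope at its limit: f = μ_s N.
Perpendicular to the incline: N = m g cos θ + P sin θ.
Along the incline: P cos θ = m g sin θ + μ_s N = m g sin θ + μ_s (m g cos θ + P sin θ).
Solving, P (cos θ − μ_s sin θ) = m g (sin θ + μ_s cos θ), so P = 142×9.81×(sin 25° + 0.54 cos 25°)/(cos 25° − 0.54 sin 25°) = 1390×0.912/0.6781 = 1870 N.

P ≈ 1870 N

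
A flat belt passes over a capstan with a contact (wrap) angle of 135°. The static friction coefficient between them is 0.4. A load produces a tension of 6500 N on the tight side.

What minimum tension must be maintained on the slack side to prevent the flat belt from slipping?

Capstan equation at impending slip: T_tight/T_slack = e^{μβ}.
β = 135° = 2.356 rad; e^{μβ} = e^{0.4×2.356} = 2.566.
T_slack = T_tight / e^{μβ} = 6500 / 2.566 = 2530 N.

T_min ≈ 2530 N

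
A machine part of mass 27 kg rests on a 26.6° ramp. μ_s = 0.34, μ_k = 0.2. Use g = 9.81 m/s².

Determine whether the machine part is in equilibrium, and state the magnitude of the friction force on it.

f ≈ 47.4 N

N = m g cos θ = 237 N.
Down-slope weight component: m g sin θ = 119 N.
μ_s N = 80.5 N.
119 > 80.5 N, so it slides; kinetic friction f = μ_k N = 0.2×237 = 47.4 N.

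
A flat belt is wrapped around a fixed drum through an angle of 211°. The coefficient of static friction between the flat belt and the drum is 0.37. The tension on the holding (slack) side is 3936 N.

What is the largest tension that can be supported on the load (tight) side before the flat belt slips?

T_max ≈ 15400 N

At impending slip the capstan equation gives T₂/T₁ = e^{μβ} with β in radians.
β = 211° × π/180 = 3.683 rad.
e^{μβ} = e^{0.37×3.683} = 3.906.
T₂ = T₁ · e^{μβ} = 3936 × 3.906 = 15400 N.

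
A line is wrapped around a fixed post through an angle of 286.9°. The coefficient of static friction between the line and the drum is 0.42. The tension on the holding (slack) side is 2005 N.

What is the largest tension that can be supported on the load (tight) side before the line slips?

At impending slip the capstan equation gives T₂/T₁ = e^{μβ} with β in radians.
β = 286.9° × π/180 = 5.007 rad.
e^{μβ} = e^{0.42×5.007} = 8.191.
T₂ = T₁ · e^{μβ} = 2005 × 8.191 = 16400 N.

T_max ≈ 16400 N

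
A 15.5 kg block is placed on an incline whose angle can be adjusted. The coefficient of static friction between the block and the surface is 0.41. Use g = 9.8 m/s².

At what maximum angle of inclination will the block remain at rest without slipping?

θ_max ≈ 22.3°

At the slip threshold, m g sin θ = μ_s · m g cos θ, so tan θ = μ_s.
θ_max = arctan(0.41) = 22.3°.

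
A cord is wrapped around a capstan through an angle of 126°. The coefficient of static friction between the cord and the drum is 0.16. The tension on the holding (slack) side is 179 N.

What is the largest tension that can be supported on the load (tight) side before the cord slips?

T_max ≈ 254 N

At impending slip the capstan equation gives T₂/T₁ = e^{μβ} with β in radians.
β = 126° × π/180 = 2.199 rad.
e^{μβ} = e^{0.16×2.199} = 1.422.
T₂ = T₁ · e^{μβ} = 179 × 1.422 = 254 N.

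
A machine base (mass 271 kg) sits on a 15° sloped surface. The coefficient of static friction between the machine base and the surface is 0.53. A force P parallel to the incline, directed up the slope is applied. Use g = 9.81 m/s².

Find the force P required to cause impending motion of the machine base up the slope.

At impending motion up the slope, friction acts down-slope at its limit: f = μ_s N.
P is parallel to the surface, so N = m g cos θ = 2570 N.
Along the incline: P = m g sin θ + μ_s N = 688 + 0.53×2570 = 2050 N.

P ≈ 2050 N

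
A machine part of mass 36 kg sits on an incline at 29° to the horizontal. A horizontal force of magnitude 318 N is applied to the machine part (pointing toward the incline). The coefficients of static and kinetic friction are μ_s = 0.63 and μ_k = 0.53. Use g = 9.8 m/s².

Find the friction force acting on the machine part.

The horizontal push has a component P sin θ into the surface, so N = m g cos θ + P sin θ = 308.6 + 154.2 = 462.7 N.
Parallel to the incline: P cos θ − m g sin θ = 278.1 − 171 = 107.1 N; the friction needed to balance this is 107.1 N acting down the slope.
The limit of static friction is μ_s N = 291.5 N.
|f_req| = 107.1 ≤ 291.5 N → the machine part is in equilibrium; friction equals the required value.

f ≈ 107 N (down the incline)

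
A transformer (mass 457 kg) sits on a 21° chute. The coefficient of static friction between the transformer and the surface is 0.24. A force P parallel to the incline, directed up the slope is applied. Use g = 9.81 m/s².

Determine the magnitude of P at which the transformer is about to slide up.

P ≈ 2610 N

At impending motion up the slope, friction acts down-slope at its limit: f = μ_s N.
P is parallel to the surface, so N = m g cos θ = 4190 N.
Along the incline: P = m g sin θ + μ_s N = 1610 + 0.24×4190 = 2610 N.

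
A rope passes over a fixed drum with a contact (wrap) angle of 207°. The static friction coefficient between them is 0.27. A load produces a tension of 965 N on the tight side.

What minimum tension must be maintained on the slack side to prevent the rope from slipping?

Capstan equation at impending slip: T_tight/T_slack = e^{μβ}.
β = 207° = 3.613 rad; e^{μβ} = e^{0.27×3.613} = 2.652.
T_slack = T_tight / e^{μβ} = 965 / 2.652 = 364 N.

T_min ≈ 364 N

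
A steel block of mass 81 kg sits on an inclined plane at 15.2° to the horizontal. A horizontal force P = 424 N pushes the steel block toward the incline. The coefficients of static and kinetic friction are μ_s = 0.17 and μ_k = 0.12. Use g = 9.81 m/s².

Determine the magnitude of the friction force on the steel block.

f ≈ 105 N (down the incline)

Resolve perpendicular to the incline: N = m g cos θ + P sin θ = 81×9.81×cos 15.2° + 424×sin 15.2° = 878 N.
Parallel to the incline: P cos θ − m g sin θ = 409.2 − 208.3 = 200.8 N; the friction needed to balance this is 200.8 N acting down the slope.
The limit of static friction is μ_s N = 149.3 N.
|f_req| = 200.8 > 149.3 N → the steel block slides up the incline; f = μ_k N = 0.12 × 878 = 105 N.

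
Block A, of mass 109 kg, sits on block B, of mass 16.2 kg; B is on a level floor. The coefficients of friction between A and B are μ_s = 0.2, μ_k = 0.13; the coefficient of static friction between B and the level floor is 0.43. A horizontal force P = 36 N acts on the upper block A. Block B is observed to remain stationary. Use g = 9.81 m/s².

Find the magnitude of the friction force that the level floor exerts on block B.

f ≈ 36 N

The normal force B exerts on A is simply A's weight, N₁ = 1069 N.
Maximum static friction on A from B: μ_s N₁ = 0.2×1069 = 213.9 N.
Since P = 36 N ≤ 213.9 N, A does not slip on B; friction on A equals P = 36 N.
By Newton's third law B feels 36 N forward from A. With B stationary, the floor's static friction on B balances it: f₂ = 36 N (well within μ_s(m_A+m_B)g = 528.1 N).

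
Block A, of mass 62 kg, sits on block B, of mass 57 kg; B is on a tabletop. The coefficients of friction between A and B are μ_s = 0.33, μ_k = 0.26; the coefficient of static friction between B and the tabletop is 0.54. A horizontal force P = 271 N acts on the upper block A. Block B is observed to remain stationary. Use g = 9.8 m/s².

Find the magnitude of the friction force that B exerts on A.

f ≈ 158 N

The normal force B exerts on A is simply A's weight, N₁ = 607.6 N.
Maximum static friction on A from B: μ_s N₁ = 0.33×607.6 = 200.5 N.
P = 271 N exceeds that limit, so A slips over B and the interface friction becomes kinetic: f₁ = μ_k N₁ = 0.26×607.6 = 158 N.
By Newton's third law B feels 158 N forward from A. With B stationary, the floor's static friction on B balances it: f₂ = 158 N (well within μ_s(m_A+m_B)g = 629.7 N).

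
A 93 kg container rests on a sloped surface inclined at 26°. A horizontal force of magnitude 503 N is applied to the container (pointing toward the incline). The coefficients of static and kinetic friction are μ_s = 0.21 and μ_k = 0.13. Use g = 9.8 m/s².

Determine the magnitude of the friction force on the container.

Normal direction: N = m g cos θ + P sin θ = 1040 N.
Along the incline, the net driving force (taking up-slope positive) is P cos θ − m g sin θ = 452.1 − 399.5 = 52.56 N, so equilibrium requires friction f = -52.56 N (down-slope).
Maximum static friction: μ_s N = 0.21 × 1040 = 218.3 N.
Since 52.56 N is within the 218.3 N limit, the container stays put and friction is exactly 52.6 N.

f ≈ 52.6 N (down the incline)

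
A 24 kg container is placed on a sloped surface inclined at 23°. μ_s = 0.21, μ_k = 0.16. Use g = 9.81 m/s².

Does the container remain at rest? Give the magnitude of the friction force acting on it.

N = m g cos θ = 217 N.
Down-slope weight component: m g sin θ = 92 N.
μ_s N = 45.5 N.
92 > 45.5 N, so it slides; kinetic friction f = μ_k N = 0.16×217 = 34.7 N.

f ≈ 34.7 N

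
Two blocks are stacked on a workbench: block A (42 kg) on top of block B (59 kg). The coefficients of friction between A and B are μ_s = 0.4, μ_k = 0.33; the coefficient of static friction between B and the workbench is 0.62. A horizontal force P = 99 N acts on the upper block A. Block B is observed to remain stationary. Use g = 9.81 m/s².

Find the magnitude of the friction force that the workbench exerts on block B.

Between the blocks, N₁ = m_A g = 412 N.
So the A–B interface can sustain at most μ_s N₁ = 164.8 N of static friction.
Since P = 99 N ≤ 164.8 N, A does not slip on B; friction on A equals P = 99 N.
B experiences an equal 99 N forward from A (third law). B is in equilibrium, so the floor supplies f₂ = 99 N of static friction (limit μ_s(m_A+m_B)g = 614.3 N, not exceeded).

f ≈ 99 N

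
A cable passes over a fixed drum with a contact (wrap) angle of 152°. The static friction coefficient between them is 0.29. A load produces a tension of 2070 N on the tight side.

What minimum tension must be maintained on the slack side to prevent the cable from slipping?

T_min ≈ 959 N

Capstan equation at impending slip: T_tight/T_slack = e^{μβ}.
β = 152° = 2.653 rad; e^{μβ} = e^{0.29×2.653} = 2.158.
T_slack = T_tight / e^{μβ} = 2070 / 2.158 = 959 N.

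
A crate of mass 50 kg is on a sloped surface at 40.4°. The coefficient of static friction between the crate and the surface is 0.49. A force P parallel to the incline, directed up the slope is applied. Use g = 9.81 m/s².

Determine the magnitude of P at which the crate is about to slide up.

P ≈ 501 N

At impending motion up the slope, friction acts down-slope at its limit: f = μ_s N.
P is parallel to the surface, so N = m g cos θ = 374 N.
Along the incline: P = m g sin θ + μ_s N = 318 + 0.49×374 = 501 N.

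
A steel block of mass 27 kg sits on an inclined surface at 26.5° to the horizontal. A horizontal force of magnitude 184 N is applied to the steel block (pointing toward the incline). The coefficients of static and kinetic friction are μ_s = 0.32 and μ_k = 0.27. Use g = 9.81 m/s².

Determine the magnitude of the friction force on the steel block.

Normal direction: N = m g cos θ + P sin θ = 319.1 N.
Parallel to the incline: P cos θ − m g sin θ = 164.7 − 118.2 = 46.48 N; the friction needed to balance this is 46.48 N acting down the slope.
Maximum static friction: μ_s N = 0.32 × 319.1 = 102.1 N.
Since 46.48 N is within the 102.1 N limit, the steel block stays put and friction is exactly 46.5 N.

f ≈ 46.5 N (down the incline)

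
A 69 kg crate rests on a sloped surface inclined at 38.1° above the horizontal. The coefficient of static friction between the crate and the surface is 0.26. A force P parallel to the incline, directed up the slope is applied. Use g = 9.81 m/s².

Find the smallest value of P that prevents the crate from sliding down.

P_min ≈ 279 N

The crate tends to slide down (tan θ > μ_s), so at the point of impending slip friction acts up-slope at its limit: f = μ_s N.
P is parallel to the surface, so N = m g cos θ = 533 N.
Along the incline: P + μ_s N = m g sin θ, so P = 418 − 0.26×533 = 279 N.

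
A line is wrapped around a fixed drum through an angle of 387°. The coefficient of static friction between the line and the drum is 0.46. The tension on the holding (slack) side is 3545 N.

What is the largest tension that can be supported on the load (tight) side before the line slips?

At impending slip the capstan equation gives T₂/T₁ = e^{μβ} with β in radians.
β = 387° × π/180 = 6.754 rad.
e^{μβ} = e^{0.46×6.754} = 22.35.
T₂ = T₁ · e^{μβ} = 3545 × 22.35 = 79200 N.

T_max ≈ 79200 N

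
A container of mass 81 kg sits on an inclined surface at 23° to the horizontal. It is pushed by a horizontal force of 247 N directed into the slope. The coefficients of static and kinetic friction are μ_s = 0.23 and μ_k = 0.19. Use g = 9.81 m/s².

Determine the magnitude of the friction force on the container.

The horizontal push has a component P sin θ into the surface, so N = m g cos θ + P sin θ = 731.4 + 96.51 = 828 N.
Along the incline, the net driving force (taking up-slope positive) is P cos θ − m g sin θ = 227.4 − 310.5 = -83.11 N, so equilibrium requires friction f = 83.11 N (up-slope).
Maximum static friction: μ_s N = 0.23 × 828 = 190.4 N.
Since 83.11 N is within the 190.4 N limit, the container stays put and friction is exactly 83.1 N.

f ≈ 83.1 N (up the incline)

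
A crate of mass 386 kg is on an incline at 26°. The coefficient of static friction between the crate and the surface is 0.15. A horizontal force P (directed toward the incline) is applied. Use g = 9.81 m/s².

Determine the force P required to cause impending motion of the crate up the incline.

P ≈ 2610 N

At impending motion up the slope, friction acts down-slope at its limit: f = μ_s N.
Perpendicular to the incline: N = m g cos θ + P sin θ.
Along the incline: P cos θ = m g sin θ + μ_s N = m g sin θ + μ_s (m g cos θ + P sin θ).
Solving, P (cos θ − μ_s sin θ) = m g (sin θ + μ_s cos θ), so P = 386×9.81×(sin 26° + 0.15 cos 26°)/(cos 26° − 0.15 sin 26°) = 3790×0.5732/0.833 = 2610 N.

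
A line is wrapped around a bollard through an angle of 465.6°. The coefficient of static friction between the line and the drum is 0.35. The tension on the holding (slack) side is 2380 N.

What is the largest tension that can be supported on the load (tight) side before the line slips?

At impending slip the capstan equation gives T₂/T₁ = e^{μβ} with β in radians.
β = 465.6° × π/180 = 8.126 rad.
e^{μβ} = e^{0.35×8.126} = 17.19.
T₂ = T₁ · e^{μβ} = 2380 × 17.19 = 40900 N.

T_max ≈ 40900 N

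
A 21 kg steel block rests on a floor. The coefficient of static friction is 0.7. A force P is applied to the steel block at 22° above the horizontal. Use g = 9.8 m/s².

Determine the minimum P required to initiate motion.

P ≈ 121 N

N = m g − P sin α (the pull lifts the steel block).
At impending slip, P cos α = μ_s N = μ_s (m g − P sin α).
Solving: P (cos α + μ_s sin α) = μ_s m g → P = 0.7×206/(cos 22° + 0.7 sin 22°) = 144/1.189 = 121 N.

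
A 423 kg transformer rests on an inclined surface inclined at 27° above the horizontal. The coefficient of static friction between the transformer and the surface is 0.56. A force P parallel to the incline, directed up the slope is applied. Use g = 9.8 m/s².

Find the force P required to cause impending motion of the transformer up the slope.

At impending motion up the slope, friction acts down-slope at its limit: f = μ_s N.
P is parallel to the surface, so N = m g cos θ = 3690 N.
Along the incline: P = m g sin θ + μ_s N = 1880 + 0.56×3690 = 3950 N.

P ≈ 3950 N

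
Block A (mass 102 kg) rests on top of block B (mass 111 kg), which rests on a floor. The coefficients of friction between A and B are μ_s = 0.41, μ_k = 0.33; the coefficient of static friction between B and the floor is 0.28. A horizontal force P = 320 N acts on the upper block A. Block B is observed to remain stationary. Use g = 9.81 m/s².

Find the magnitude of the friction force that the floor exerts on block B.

The normal force B exerts on A is simply A's weight, N₁ = 1001 N.
So the A–B interface can sustain at most μ_s N₁ = 410.3 N of static friction.
P = 320 N is within that limit, so A and B move together (both at rest); the A–B friction is simply f₁ = P = 320 N.
B experiences an equal 320 N forward from A (third law). B is in equilibrium, so the floor supplies f₂ = 320 N of static friction (limit μ_s(m_A+m_B)g = 585.1 N, not exceeded).

f ≈ 320 N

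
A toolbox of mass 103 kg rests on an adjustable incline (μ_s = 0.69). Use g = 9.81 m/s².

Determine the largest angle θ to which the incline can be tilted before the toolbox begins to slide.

At the slip threshold, m g sin θ = μ_s · m g cos θ, so tan θ = μ_s.
θ_max = arctan(0.69) = 34.6°.

θ_max ≈ 34.6°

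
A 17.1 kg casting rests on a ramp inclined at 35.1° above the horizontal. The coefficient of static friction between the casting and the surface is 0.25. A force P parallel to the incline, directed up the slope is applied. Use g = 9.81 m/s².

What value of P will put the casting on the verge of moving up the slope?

P ≈ 131 N

At impending motion up the slope, friction acts down-slope at its limit: f = μ_s N.
P is parallel to the surface, so N = m g cos θ = 137 N.
Along the incline: P = m g sin θ + μ_s N = 96.5 + 0.25×137 = 131 N.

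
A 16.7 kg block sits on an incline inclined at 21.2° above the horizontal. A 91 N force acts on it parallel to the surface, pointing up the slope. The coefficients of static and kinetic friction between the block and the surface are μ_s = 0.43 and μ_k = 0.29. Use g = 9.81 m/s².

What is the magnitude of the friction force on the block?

The normal reaction is N = m g cos θ = 152.7 N.
Parallel to the incline, ΣF = 0 gives f = m g sin θ − P = 59.24 − 91 = -31.76 N (up-slope positive).
Static friction can supply at most μ_s N = 65.68 N.
Since |-31.76| ≤ 65.68 N, static friction is sufficient; f equals the required value, not μ_s N.

f ≈ 31.8 N (down the incline)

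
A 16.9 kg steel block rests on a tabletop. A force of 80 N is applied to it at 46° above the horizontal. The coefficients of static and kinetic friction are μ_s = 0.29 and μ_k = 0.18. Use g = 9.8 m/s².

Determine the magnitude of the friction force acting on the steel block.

f ≈ 19.5 N

The vertical component of P reduces the normal force: N = m g − P sin α = 165.6 − 57.55 = 108.1 N.
The horizontal driving force is P cos α = 55.57 N, so equilibrium needs friction f = 55.57 N.
The static-friction limit is μ_s N = 31.34 N.
55.57 > 31.34 N → the steel block slides; f = μ_k N = 0.18×108.1 = 19.5 N.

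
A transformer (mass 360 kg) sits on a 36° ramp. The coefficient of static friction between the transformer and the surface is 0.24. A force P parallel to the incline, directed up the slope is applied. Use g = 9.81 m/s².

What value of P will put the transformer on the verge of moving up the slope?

P ≈ 2760 N

At impending motion up the slope, friction acts down-slope at its limit: f = μ_s N.
P is parallel to the surface, so N = m g cos θ = 2860 N.
Along the incline: P = m g sin θ + μ_s N = 2080 + 0.24×2860 = 2760 N.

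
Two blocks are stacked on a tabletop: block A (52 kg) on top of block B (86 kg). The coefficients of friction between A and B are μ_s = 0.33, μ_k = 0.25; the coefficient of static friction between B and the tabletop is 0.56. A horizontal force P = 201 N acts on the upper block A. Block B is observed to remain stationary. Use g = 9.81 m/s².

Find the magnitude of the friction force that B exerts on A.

Between the blocks, N₁ = m_A g = 510.1 N.
So the A–B interface can sustain at most μ_s N₁ = 168.3 N of static friction.
Since P = 201 N > 168.3 N, A slides on B; the A–B friction is kinetic: f₁ = μ_k N₁ = 0.25×510.1 = 128 N.
By Newton's third law B feels 128 N forward from A. With B stationary, the floor's static friction on B balances it: f₂ = 128 N (well within μ_s(m_A+m_B)g = 758.1 N).

f ≈ 128 N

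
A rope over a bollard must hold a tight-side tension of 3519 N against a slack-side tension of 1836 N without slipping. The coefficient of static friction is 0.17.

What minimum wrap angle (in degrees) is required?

β_min ≈ 219°

T₂/T₁ = e^{μβ} → β = ln(T₂/T₁)/μ.
β = ln(3519/1836)/0.17 = 0.6506/0.17 = 3.827 rad.
In degrees: β = 3.827 × 180/π = 219°.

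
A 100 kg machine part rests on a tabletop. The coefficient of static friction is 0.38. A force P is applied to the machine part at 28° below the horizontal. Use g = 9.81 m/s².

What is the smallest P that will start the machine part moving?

N = m g + P sin α (the push presses the machine part into the tabletop).
At impending slip, P cos α = μ_s N = μ_s (m g + P sin α).
Solving: P (cos α − μ_s sin α) = μ_s m g → P = 0.38×981/(cos 28° − 0.38 sin 28°) = 373/0.7045 = 529 N.

P ≈ 529 N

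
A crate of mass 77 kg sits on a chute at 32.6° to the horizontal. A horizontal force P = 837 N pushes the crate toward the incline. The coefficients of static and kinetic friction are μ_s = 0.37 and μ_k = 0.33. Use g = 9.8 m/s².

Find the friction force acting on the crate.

Normal direction: N = m g cos θ + P sin θ = 1087 N.
Along the incline, the net driving force (taking up-slope positive) is P cos θ − m g sin θ = 705.1 − 406.6 = 298.6 N, so equilibrium requires friction f = -298.6 N (down-slope).
The limit of static friction is μ_s N = 402.1 N.
Since 298.6 N is within the 402.1 N limit, the crate stays put and friction is exactly 299 N.

f ≈ 299 N (down the incline)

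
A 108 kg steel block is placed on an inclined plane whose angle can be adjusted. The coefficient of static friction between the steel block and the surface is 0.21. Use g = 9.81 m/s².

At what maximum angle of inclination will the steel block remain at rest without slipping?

At the slip threshold, m g sin θ = μ_s · m g cos θ, so tan θ = μ_s.
θ_max = arctan(0.21) = 11.9°.

θ_max ≈ 11.9°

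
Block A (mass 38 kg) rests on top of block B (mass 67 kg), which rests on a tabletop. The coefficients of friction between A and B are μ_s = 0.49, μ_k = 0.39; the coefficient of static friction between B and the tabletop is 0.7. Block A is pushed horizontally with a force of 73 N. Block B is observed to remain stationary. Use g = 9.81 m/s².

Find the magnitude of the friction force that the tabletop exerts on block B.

Normal force at the A–B interface: N₁ = m_A g = 372.8 N.
So the A–B interface can sustain at most μ_s N₁ = 182.7 N of static friction.
P = 73 N is within that limit, so A and B move together (both at rest); the A–B friction is simply f₁ = P = 73 N.
By Newton's third law B feels 73 N forward from A. With B stationary, the floor's static friction on B balances it: f₂ = 73 N (well within μ_s(m_A+m_B)g = 721 N).

f ≈ 73 N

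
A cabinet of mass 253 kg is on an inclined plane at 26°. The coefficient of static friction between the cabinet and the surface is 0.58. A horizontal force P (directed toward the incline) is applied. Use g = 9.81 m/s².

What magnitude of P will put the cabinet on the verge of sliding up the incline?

P ≈ 3700 N

At impending motion up the slope, friction acts down-slope at its limit: f = μ_s N.
Perpendicular to the incline: N = m g cos θ + P sin θ.
Along the incline: P cos θ = m g sin θ + μ_s N = m g sin θ + μ_s (m g cos θ + P sin θ).
Solving, P (cos θ − μ_s sin θ) = m g (sin θ + μ_s cos θ), so P = 253×9.81×(sin 26° + 0.58 cos 26°)/(cos 26° − 0.58 sin 26°) = 2480×0.9597/0.6445 = 3700 N.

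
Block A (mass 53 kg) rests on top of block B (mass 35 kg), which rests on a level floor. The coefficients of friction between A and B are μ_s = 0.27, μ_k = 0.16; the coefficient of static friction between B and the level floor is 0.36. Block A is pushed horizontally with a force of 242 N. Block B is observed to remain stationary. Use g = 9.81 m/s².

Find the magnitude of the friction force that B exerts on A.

f ≈ 83.2 N

Normal force at the A–B interface: N₁ = m_A g = 519.9 N.
So the A–B interface can sustain at most μ_s N₁ = 140.4 N of static friction.
P = 242 N exceeds that limit, so A slips over B and the interface friction becomes kinetic: f₁ = μ_k N₁ = 0.16×519.9 = 83.2 N.
B experiences an equal 83.2 N forward from A (third law). B is in equilibrium, so the floor supplies f₂ = 83.2 N of static friction (limit μ_s(m_A+m_B)g = 310.8 N, not exceeded).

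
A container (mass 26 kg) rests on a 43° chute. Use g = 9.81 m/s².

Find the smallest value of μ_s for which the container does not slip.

μ_s,min ≈ 0.933

At the slip threshold m g sin θ = μ_s m g cos θ, so μ_s,min = tan θ.
μ_s,min = tan 43° = 0.933.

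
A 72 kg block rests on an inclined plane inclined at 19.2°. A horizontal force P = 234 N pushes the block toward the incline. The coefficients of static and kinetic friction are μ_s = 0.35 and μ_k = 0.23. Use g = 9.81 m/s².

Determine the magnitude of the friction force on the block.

f ≈ 11.3 N (up the incline)

The horizontal push has a component P sin θ into the surface, so N = m g cos θ + P sin θ = 667 + 76.95 = 744 N.
Along the incline, the net driving force (taking up-slope positive) is P cos θ − m g sin θ = 221 − 232.3 = -11.3 N, so equilibrium requires friction f = 11.3 N (up-slope).
Maximum static friction: μ_s N = 0.35 × 744 = 260.4 N.
|f_req| = 11.3 ≤ 260.4 N → the block is in equilibrium; friction equals the required value.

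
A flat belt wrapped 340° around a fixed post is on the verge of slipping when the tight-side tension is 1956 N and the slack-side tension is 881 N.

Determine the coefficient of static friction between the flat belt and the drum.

μ ≈ 0.134

T₂/T₁ = e^{μβ} → μ = ln(T₂/T₁)/β.
β = 340° = 5.934 rad.
μ = ln(1956/881)/5.934 = ln(2.22)/5.934 = 0.134.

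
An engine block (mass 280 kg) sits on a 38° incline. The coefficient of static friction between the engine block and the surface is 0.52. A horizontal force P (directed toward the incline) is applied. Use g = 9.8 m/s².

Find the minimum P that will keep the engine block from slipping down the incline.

The engine block tends to slide down (tan θ > μ_s), so at the point of impending slip friction acts up-slope at its limit: f = μ_s N.
Perpendicular to the incline: N = m g cos θ + P sin θ.
Along the incline: P cos θ + μ_s N = m g sin θ, i.e. P cos θ + μ_s (m g cos θ + P sin θ) = m g sin θ.
Solving, P (cos θ + μ_s sin θ) = m g (sin θ − μ_s cos θ), so P = 2740×0.2059/1.108 = 510 N.

P_min ≈ 510 N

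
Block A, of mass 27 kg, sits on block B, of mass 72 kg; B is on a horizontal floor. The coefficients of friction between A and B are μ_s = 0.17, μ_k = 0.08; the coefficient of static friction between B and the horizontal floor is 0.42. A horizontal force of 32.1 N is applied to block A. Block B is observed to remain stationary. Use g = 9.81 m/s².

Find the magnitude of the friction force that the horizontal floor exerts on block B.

Normal force at the A–B interface: N₁ = m_A g = 264.9 N.
Maximum static friction on A from B: μ_s N₁ = 0.17×264.9 = 45.03 N.
Since P = 32.1 N ≤ 45.03 N, A does not slip on B; friction on A equals P = 32.1 N.
By Newton's third law B feels 32.1 N forward from A. With B stationary, the floor's static friction on B balances it: f₂ = 32.1 N (well within μ_s(m_A+m_B)g = 407.9 N).

f ≈ 32.1 N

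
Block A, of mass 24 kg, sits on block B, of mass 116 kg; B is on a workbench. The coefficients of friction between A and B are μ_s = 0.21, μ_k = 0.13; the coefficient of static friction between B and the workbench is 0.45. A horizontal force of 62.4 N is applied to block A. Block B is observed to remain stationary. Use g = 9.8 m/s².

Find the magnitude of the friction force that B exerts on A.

Between the blocks, N₁ = m_A g = 235.2 N.
So the A–B interface can sustain at most μ_s N₁ = 49.39 N of static friction.
Since P = 62.4 N > 49.39 N, A slides on B; the A–B friction is kinetic: f₁ = μ_k N₁ = 0.13×235.2 = 30.6 N.
By Newton's third law B feels 30.6 N forward from A. With B stationary, the floor's static friction on B balances it: f₂ = 30.6 N (well within μ_s(m_A+m_B)g = 617.4 N).

f ≈ 30.6 N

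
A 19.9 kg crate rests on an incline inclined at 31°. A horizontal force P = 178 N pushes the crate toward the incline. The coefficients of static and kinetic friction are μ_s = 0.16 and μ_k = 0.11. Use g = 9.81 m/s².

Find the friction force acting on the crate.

f ≈ 28.5 N (down the incline)

Resolve perpendicular to the incline: N = m g cos θ + P sin θ = 19.9×9.81×cos 31° + 178×sin 31° = 259 N.
Along the incline, the net driving force (taking up-slope positive) is P cos θ − m g sin θ = 152.6 − 100.5 = 52.03 N, so equilibrium requires friction f = -52.03 N (down-slope).
The limit of static friction is μ_s N = 41.44 N.
The required 52.03 N exceeds the static limit, so the crate slides up-slope and f = μ_k N = 0.11×259 = 28.5 N.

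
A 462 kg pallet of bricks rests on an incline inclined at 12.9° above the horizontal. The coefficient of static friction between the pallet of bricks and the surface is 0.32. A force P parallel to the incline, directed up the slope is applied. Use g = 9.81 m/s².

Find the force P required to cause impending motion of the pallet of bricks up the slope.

At impending motion up the slope, friction acts down-slope at its limit: f = μ_s N.
P is parallel to the surface, so N = m g cos θ = 4420 N.
Along the incline: P = m g sin θ + μ_s N = 1010 + 0.32×4420 = 2430 N.

P ≈ 2430 N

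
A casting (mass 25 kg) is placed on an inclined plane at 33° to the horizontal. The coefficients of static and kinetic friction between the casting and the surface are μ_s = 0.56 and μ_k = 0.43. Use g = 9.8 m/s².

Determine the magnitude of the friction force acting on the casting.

f ≈ 88.4 N (up the incline)

Normal force: N = m g cos θ = 25 × 9.8 × cos 33° = 205.5 N.
For equilibrium along the incline, friction must balance the weight component: f = m g sin θ = 133.4 N up the slope.
The static-friction ceiling is μ_s N = 0.56 × 205.5 = 115.1 N.
Since |133.4| > 115.1 N, static friction cannot hold it; the casting slides down the incline and kinetic friction applies: f = μ_k N = 0.43 × 205.5 = 88.4 N.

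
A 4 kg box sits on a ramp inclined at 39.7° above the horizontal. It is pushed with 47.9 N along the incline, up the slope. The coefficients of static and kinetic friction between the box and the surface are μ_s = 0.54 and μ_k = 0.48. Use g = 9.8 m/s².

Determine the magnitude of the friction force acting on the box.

Normal force: N = m g cos θ = 4 × 9.8 × cos 39.7° = 30.16 N.
Parallel to the incline, ΣF = 0 gives f = m g sin θ − P = 25.04 − 47.9 = -22.86 N (up-slope positive).
The static-friction ceiling is μ_s N = 0.54 × 30.16 = 16.29 N.
|-22.86| exceeds 16.29 N, so the box slips up-slope; friction is kinetic, f = μ_k N = 0.48×30.16 = 14.5 N.

f ≈ 14.5 N (down the incline)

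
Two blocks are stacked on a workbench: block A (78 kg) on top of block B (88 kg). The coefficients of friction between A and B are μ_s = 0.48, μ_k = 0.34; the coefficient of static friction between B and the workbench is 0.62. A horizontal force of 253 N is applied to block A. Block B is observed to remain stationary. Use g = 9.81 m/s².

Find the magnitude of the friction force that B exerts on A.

Between the blocks, N₁ = m_A g = 765.2 N.
Maximum static friction on A from B: μ_s N₁ = 0.48×765.2 = 367.3 N.
Since P = 253 N ≤ 367.3 N, A does not slip on B; friction on A equals P = 253 N.
By Newton's third law B feels 253 N forward from A. With B stationary, the floor's static friction on B balances it: f₂ = 253 N (well within μ_s(m_A+m_B)g = 1010 N).

f ≈ 253 N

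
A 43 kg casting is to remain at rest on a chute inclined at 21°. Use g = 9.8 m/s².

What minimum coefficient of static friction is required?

At the slip threshold m g sin θ = μ_s m g cos θ, so μ_s,min = tan θ.
μ_s,min = tan 21° = 0.384.

μ_s,min ≈ 0.384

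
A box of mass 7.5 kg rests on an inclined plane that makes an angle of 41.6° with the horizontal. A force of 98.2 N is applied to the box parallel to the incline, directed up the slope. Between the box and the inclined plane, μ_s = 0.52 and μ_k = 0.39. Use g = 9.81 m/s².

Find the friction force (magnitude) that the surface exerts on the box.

Normal force: N = m g cos θ = 7.5 × 9.81 × cos 41.6° = 55.02 N.
For equilibrium along the incline the friction force must supply f = m g sin θ − P = 48.85 − 98.2 = -49.35 N (positive meaning up-slope).
Static friction can supply at most μ_s N = 28.61 N.
Since |-49.35| > 28.61 N, static friction cannot hold it; the box slides up the incline and kinetic friction applies: f = μ_k N = 0.39 × 55.02 = 21.5 N.

f ≈ 21.5 N (down the incline)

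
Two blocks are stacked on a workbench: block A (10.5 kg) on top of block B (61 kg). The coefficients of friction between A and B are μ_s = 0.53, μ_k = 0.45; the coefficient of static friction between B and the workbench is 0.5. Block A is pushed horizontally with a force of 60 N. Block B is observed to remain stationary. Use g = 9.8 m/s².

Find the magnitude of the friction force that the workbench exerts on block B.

Between the blocks, N₁ = m_A g = 102.9 N.
Maximum static friction on A from B: μ_s N₁ = 0.53×102.9 = 54.54 N.
Since P = 60 N > 54.54 N, A slides on B; the A–B friction is kinetic: f₁ = μ_k N₁ = 0.45×102.9 = 46.3 N.
By Newton's third law B feels 46.3 N forward from A. With B stationary, the floor's static friction on B balances it: f₂ = 46.3 N (well within μ_s(m_A+m_B)g = 350.4 N).

f ≈ 46.3 N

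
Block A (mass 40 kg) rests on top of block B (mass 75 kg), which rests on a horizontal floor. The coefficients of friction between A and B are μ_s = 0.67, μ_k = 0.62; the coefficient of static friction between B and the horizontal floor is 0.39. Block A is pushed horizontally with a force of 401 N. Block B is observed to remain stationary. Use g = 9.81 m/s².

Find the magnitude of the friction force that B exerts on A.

The normal force B exerts on A is simply A's weight, N₁ = 392.4 N.
So the A–B interface can sustain at most μ_s N₁ = 262.9 N of static friction.
Since P = 401 N > 262.9 N, A slides on B; the A–B friction is kinetic: f₁ = μ_k N₁ = 0.62×392.4 = 243 N.
By Newton's third law B feels 243 N forward from A. With B stationary, the floor's static friction on B balances it: f₂ = 243 N (well within μ_s(m_A+m_B)g = 440 N).

f ≈ 243 N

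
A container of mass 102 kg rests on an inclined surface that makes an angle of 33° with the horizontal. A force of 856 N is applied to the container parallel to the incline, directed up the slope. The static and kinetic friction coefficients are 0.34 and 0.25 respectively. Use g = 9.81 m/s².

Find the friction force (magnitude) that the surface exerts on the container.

Normal force: N = m g cos θ = 102 × 9.81 × cos 33° = 839.2 N.
The friction needed for equilibrium is m g sin θ − P = 545 − 856 = -311 N, measured positive up-slope.
Static friction can supply at most μ_s N = 285.3 N.
Since |-311| > 285.3 N, static friction cannot hold it; the container slides up the incline and kinetic friction applies: f = μ_k N = 0.25 × 839.2 = 210 N.

f ≈ 210 N (down the incline)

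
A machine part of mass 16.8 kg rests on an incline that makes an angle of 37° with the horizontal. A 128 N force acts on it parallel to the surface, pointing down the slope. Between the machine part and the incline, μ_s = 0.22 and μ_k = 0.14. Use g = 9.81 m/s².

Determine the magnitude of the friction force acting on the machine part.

f ≈ 18.4 N (up the incline)

The normal reaction is N = m g cos θ = 131.6 N.
For equilibrium along the incline the friction force must supply f = m g sin θ + P = 99.18 + 128 = 227.2 N (positive meaning up-slope).
Maximum static friction available: μ_s N = 0.22 × 131.6 = 28.96 N.
Since |227.2| > 28.96 N, static friction cannot hold it; the machine part slides down the incline and kinetic friction applies: f = μ_k N = 0.14 × 131.6 = 18.4 N.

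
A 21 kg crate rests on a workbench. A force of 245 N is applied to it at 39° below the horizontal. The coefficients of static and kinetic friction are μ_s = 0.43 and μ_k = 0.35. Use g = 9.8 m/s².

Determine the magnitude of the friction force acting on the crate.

f ≈ 126 N

Vertical equilibrium gives N = m g + P sin α = 360 N.
Horizontally, friction must balance P cos α = 190.4 N.
The static-friction limit is μ_s N = 154.8 N.
190.4 > 154.8 N → the crate slides; f = μ_k N = 0.35×360 = 126 N.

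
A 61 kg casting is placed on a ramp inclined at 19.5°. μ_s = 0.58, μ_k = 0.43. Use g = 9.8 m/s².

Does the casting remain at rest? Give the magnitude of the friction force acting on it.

f ≈ 200 N

N = m g cos θ = 564 N.
Down-slope weight component: m g sin θ = 200 N.
μ_s N = 327 N.
200 ≤ 327 N, so it stays put; friction = 200 N.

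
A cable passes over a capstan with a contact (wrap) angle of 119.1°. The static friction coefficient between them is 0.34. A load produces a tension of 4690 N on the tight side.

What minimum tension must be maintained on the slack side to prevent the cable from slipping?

T_min ≈ 2310 N

Capstan equation at impending slip: T_tight/T_slack = e^{μβ}.
β = 119.1° = 2.079 rad; e^{μβ} = e^{0.34×2.079} = 2.027.
T_slack = T_tight / e^{μβ} = 4690 / 2.027 = 2310 N.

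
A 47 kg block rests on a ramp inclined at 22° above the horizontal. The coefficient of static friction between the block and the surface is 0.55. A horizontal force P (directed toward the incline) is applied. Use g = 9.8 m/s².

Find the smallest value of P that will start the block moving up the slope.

At impending motion up the slope, friction acts down-slope at its limit: f = μ_s N.
Perpendicular to the incline: N = m g cos θ + P sin θ.
Along the incline: P cos θ = m g sin θ + μ_s N = m g sin θ + μ_s (m g cos θ + P sin θ).
Solving, P (cos θ − μ_s sin θ) = m g (sin θ + μ_s cos θ), so P = 47×9.8×(sin 22° + 0.55 cos 22°)/(cos 22° − 0.55 sin 22°) = 461×0.8846/0.7212 = 565 N.

P ≈ 565 N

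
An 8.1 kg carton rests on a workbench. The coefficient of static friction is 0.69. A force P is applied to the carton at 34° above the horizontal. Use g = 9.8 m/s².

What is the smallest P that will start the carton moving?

P ≈ 45.1 N

N = m g − P sin α (the pull lifts the carton).
At impending slip, P cos α = μ_s N = μ_s (m g − P sin α).
Solving: P (cos α + μ_s sin α) = μ_s m g → P = 0.69×79.4/(cos 34° + 0.69 sin 34°) = 54.8/1.215 = 45.1 N.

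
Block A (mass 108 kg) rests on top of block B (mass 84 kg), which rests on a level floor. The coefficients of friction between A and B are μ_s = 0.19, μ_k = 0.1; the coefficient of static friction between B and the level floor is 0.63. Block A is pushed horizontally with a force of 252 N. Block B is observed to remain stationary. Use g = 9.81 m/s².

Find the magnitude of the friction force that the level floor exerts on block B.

f ≈ 106 N

The normal force B exerts on A is simply A's weight, N₁ = 1059 N.
Maximum static friction on A from B: μ_s N₁ = 0.19×1059 = 201.3 N.
Since P = 252 N > 201.3 N, A slides on B; the A–B friction is kinetic: f₁ = μ_k N₁ = 0.1×1059 = 106 N.
By Newton's third law B feels 106 N forward from A. With B stationary, the floor's static friction on B balances it: f₂ = 106 N (well within μ_s(m_A+m_B)g = 1187 N).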